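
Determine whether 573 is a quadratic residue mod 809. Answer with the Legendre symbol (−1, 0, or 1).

Euler's criterion: (573/809) ≡ 573^404 (mod 809).
573^2 ≡ 684 (mod 809)
573^4 ≡ 254 (mod 809)
573^8 ≡ 605 (mod 809)
573^16 ≡ 357 (mod 809)
573^32 ≡ 436 (mod 809)
573^64 ≡ 790 (mod 809)
573^128 ≡ 361 (mod 809)
573^256 ≡ 72 (mod 809)
573^404 = 573^(256+128+16+4) ≡ 808 (mod 809).
Result is 808 ≡ −1, so (573/809) = −1.

-1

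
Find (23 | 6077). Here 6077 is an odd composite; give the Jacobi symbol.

-1

Reciprocity: 23 ≡ 3 and 6077 ≡ 1 (mod 4), so (23/6077) = +(6077/23).
Reduce top mod 23: now compute (5/23).
Reciprocity: 5 ≡ 1 and 23 ≡ 3 (mod 4), so (5/23) = +(23/5).
Reduce top mod 5: now compute (3/5).
Reciprocity: 3 ≡ 3 and 5 ≡ 1 (mod 4), so (3/5) = +(5/3).
Reduce top mod 3: now compute (2/3).
Pull out 2: since 3 ≡ 3 (mod 8), (2/3) = -1.
Reached (1/3) = 1. Collecting the sign flips along the way, the symbol is -1.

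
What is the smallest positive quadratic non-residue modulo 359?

7

(2/359) = +1, so 2 is a residue.
(3/359) = +1, so 3 is a residue.
(4/359) = +1, so 4 is a residue.
(5/359) = +1, so 5 is a residue.
(6/359) = +1, so 6 is a residue.
(7/359) = −1, so 7 is the smallest positive non-residue mod 359.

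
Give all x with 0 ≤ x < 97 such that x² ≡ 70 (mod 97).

97 ≡ 1 (mod 4), so we find a root by search.
Trying successive values, 19² = 361 ≡ 70 (mod 97). The other root is 97 − 19 = 78.

19, 78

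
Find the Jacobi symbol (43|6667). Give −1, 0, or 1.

1

Reciprocity: 43 ≡ 3 and 6667 ≡ 3 (mod 4), so (43/6667) = −(6667/43).
Reduce top mod 43: now compute (2/43).
Pull out 2: since 43 ≡ 3 (mod 8), (2/43) = -1.
Reached (1/43) = 1. Collecting the sign flips along the way, the symbol is +1.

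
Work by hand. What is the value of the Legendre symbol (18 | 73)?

Euler's criterion: (18/73) ≡ 18^36 (mod 73).
18^2 ≡ 32 (mod 73)
18^4 ≡ 2 (mod 73)
18^8 ≡ 4 (mod 73)
18^16 ≡ 16 (mod 73)
18^32 ≡ 37 (mod 73)
18^36 = 18^(32+4) ≡ 1 (mod 73).
Result is 1, so (18/73) = 1.

1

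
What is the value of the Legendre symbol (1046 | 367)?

First reduce: 1046 ≡ 312 (mod 367).
Pull out 2^3: since 367 ≡ 7 (mod 8), (2/367) = +1, so (2/367)^3 = +1.
Reciprocity: 39 ≡ 3 and 367 ≡ 3 (mod 4), so (39/367) = −(367/39).
Reduce top mod 39: now compute (16/39).
Pull out 2^4: since 39 ≡ 7 (mod 8), (2/39) = +1, so (2/39)^4 = +1.
Reached (1/39) = 1. Collecting the sign flips along the way, the symbol is -1.

-1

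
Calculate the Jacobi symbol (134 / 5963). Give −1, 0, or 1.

0

Pull out 2: since 5963 ≡ 3 (mod 8), (2/5963) = -1.
Reciprocity: 67 ≡ 3 and 5963 ≡ 3 (mod 4), so (67/5963) = −(5963/67).
Reduce top mod 67: now compute (0/67).
Top reduces to 0: gcd > 1, so the symbol is 0.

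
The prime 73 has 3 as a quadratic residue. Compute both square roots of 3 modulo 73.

21, 52

73 ≡ 1 (mod 4), so we find a root by search.
Trying successive values, 21² = 441 ≡ 3 (mod 73). The other root is 73 − 21 = 52.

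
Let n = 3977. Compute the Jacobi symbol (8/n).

Pull out 2^3: since 3977 ≡ 1 (mod 8), (2/3977) = +1, so (2/3977)^3 = +1.
Reached (1/3977) = 1. Collecting the sign flips along the way, the symbol is +1.

1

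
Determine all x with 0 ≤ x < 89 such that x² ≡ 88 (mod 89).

89 ≡ 1 (mod 4), so we find a root by search.
Trying successive values, 34² = 1156 ≡ 88 (mod 89). The other root is 89 − 34 = 55.

34, 55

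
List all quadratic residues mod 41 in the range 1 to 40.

Square k = 1,…,20 (k and 41−k give the same square):
1²=1, 2²=4, 3²=9, 4²=16, 5²=25, 6²=36, 7²≡8, 8²≡23, 9²≡40, 10²≡18, 11²≡39, 12²≡21, 13²≡5, 14²≡32, 15²≡20, 16²≡10, 17²≡2, 18²≡37, 19²≡33, 20²≡31 (mod 41).
So the quadratic residues mod 41 are {1, 2, 4, 5, 8, 9, 10, 16, 18, 20, 21, 23, 25, 31, 32, 33, 36, 37, 39, 40}.

1 2 4 5 8 9 10 16 18 20 21 23 25 31 32 33 36 37 39 40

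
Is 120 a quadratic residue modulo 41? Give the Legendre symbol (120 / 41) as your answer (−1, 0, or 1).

First reduce: 120 ≡ 38 (mod 41).
Pull out 2: since 41 ≡ 1 (mod 8), (2/41) = +1.
Reciprocity: 19 ≡ 3 and 41 ≡ 1 (mod 4), so (19/41) = +(41/19).
Reduce top mod 19: now compute (3/19).
Reciprocity: 3 ≡ 3 and 19 ≡ 3 (mod 4), so (3/19) = −(19/3).
Reduce top mod 3: now compute (1/3).
Reached (1/3) = 1. Collecting the sign flips along the way, the symbol is -1.

-1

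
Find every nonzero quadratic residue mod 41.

1, 2, 4, 5, 8, 9, 10, 16, 18, 20, 21, 23, 25, 31, 32, 33, 36, 37, 39, 40

Square k = 1,…,20 (k and 41−k give the same square):
1²=1, 2²=4, 3²=9, 4²=16, 5²=25, 6²=36, 7²≡8, 8²≡23, 9²≡40, 10²≡18, 11²≡39, 12²≡21, 13²≡5, 14²≡32, 15²≡20, 16²≡10, 17²≡2, 18²≡37, 19²≡33, 20²≡31 (mod 41).
So the quadratic residues mod 41 are {1, 2, 4, 5, 8, 9, 10, 16, 18, 20, 21, 23, 25, 31, 32, 33, 36, 37, 39, 40}.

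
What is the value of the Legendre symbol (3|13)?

1

Reciprocity: 3 ≡ 3 and 13 ≡ 1 (mod 4), so (3/13) = +(13/3).
Reduce top mod 3: now compute (1/3).
Reached (1/3) = 1. Collecting the sign flips along the way, the symbol is +1.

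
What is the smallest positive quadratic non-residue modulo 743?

(2/743) = +1, so 2 is a residue.
(3/743) = +1, so 3 is a residue.
(4/743) = +1, so 4 is a residue.
(5/743) = −1, so 5 is the smallest positive non-residue mod 743.

5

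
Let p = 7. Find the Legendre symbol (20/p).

Euler's criterion: (20/7) ≡ 6^3 (mod 7).
6^2 ≡ 1 (mod 7)
6^3 = 6^(2+1) ≡ 6 (mod 7).
Result is 6 ≡ −1, so (20/7) = −1.

-1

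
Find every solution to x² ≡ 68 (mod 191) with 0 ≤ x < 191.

91, 100

Since 191 ≡ 3 (mod 4), a square root of 68 is 68^((191+1)/4) = 68^48 mod 191.
Repeated squaring: 68^2≡40, 68^4≡72, 68^8≡27, 68^16≡156, 68^32≡79 (mod 191).
68^48 = 68^(32+16) ≡ 100 (mod 191).
Check: 100² = 10000 ≡ 68 (mod 191). The two roots are 91 and 100.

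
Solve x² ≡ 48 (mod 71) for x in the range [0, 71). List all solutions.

30, 41

Since 71 ≡ 3 (mod 4), a square root of 48 is 48^((71+1)/4) = 48^18 mod 71.
Repeated squaring: 48^2≡32, 48^4≡30, 48^8≡48, 48^16≡32 (mod 71).
48^18 = 48^(16+2) ≡ 30 (mod 71).
Check: 30² = 900 ≡ 48 (mod 71). The two roots are 30 and 41.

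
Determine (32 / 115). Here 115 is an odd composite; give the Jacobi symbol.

Pull out 2^5: since 115 ≡ 3 (mod 8), (2/115) = -1, so (2/115)^5 = -1.
Reached (1/115) = 1. Collecting the sign flips along the way, the symbol is -1.

-1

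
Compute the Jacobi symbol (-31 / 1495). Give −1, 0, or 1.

First reduce: -31 ≡ 1464 (mod 1495).
Pull out 2^3: since 1495 ≡ 7 (mod 8), (2/1495) = +1, so (2/1495)^3 = +1.
Reciprocity: 183 ≡ 3 and 1495 ≡ 3 (mod 4), so (183/1495) = −(1495/183).
Reduce top mod 183: now compute (31/183).
Reciprocity: 31 ≡ 3 and 183 ≡ 3 (mod 4), so (31/183) = −(183/31).
Reduce top mod 31: now compute (28/31).
Pull out 2^2: since 31 ≡ 7 (mod 8), (2/31) = +1, so (2/31)^2 = +1.
Reciprocity: 7 ≡ 3 and 31 ≡ 3 (mod 4), so (7/31) = −(31/7).
Reduce top mod 7: now compute (3/7).
Reciprocity: 3 ≡ 3 and 7 ≡ 3 (mod 4), so (3/7) = −(7/3).
Reduce top mod 3: now compute (1/3).
Reached (1/3) = 1. Collecting the sign flips along the way, the symbol is +1.

1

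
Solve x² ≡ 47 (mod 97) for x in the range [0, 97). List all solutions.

97 ≡ 1 (mod 4), so we find a root by search.
Trying successive values, 12² = 144 ≡ 47 (mod 97). The other root is 97 − 12 = 85.

12, 85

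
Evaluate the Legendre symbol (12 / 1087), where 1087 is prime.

-1

Euler's criterion: (12/1087) ≡ 12^543 (mod 1087).
12^2 ≡ 144 (mod 1087)
12^4 ≡ 83 (mod 1087)
12^8 ≡ 367 (mod 1087)
12^16 ≡ 988 (mod 1087)
12^32 ≡ 18 (mod 1087)
12^64 ≡ 324 (mod 1087)
12^128 ≡ 624 (mod 1087)
12^256 ≡ 230 (mod 1087)
12^512 ≡ 724 (mod 1087)
12^543 = 12^(512+16+8+4+2+1) ≡ 1086 (mod 1087).
Result is 1086 ≡ −1, so (12/1087) = −1.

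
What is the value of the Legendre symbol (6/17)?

-1

Euler's criterion: (6/17) ≡ 6^8 (mod 17).
6^2 ≡ 2 (mod 17)
6^4 ≡ 4 (mod 17)
6^8 ≡ 16 (mod 17)
6^8 = 6^(8) ≡ 16 (mod 17).
Result is 16 ≡ −1, so (6/17) = −1.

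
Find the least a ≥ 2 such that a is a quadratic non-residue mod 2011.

2

(2/2011) = −1, so 2 is the smallest positive non-residue mod 2011.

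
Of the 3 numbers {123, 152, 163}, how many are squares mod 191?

1

(123/191) = -1 → non-residue.
(152/191) = -1 → non-residue.
(163/191) = +1 → QR.
Total quadratic residues among the 3: 1.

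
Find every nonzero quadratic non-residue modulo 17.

3,5,6,7,10,11,12,14

Square k = 1,…,8 (k and 17−k give the same square):
1²=1, 2²=4, 3²=9, 4²=16, 5²≡8, 6²≡2, 7²≡15, 8²≡13 (mod 17).
The residues are {1, 2, 4, 8, 9, 13, 15, 16}; the non-residues are the remaining 8 nonzero classes.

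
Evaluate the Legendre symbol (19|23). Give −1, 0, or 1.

Euler's criterion: (19/23) ≡ 19^11 (mod 23).
19^2 ≡ 16 (mod 23)
19^4 ≡ 3 (mod 23)
19^8 ≡ 9 (mod 23)
19^11 = 19^(8+2+1) ≡ 22 (mod 23).
Result is 22 ≡ −1, so (19/23) = −1.

-1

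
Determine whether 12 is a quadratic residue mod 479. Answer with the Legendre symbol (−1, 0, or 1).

1

Euler's criterion: (12/479) ≡ 12^239 (mod 479).
12^2 ≡ 144 (mod 479)
12^4 ≡ 139 (mod 479)
12^8 ≡ 161 (mod 479)
12^16 ≡ 55 (mod 479)
12^32 ≡ 151 (mod 479)
12^64 ≡ 288 (mod 479)
12^128 ≡ 77 (mod 479)
12^239 = 12^(128+64+32+8+4+2+1) ≡ 1 (mod 479).
Result is 1, so (12/479) = 1.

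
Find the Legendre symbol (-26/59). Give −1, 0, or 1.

-1

Euler's criterion: (-26/59) ≡ 33^29 (mod 59).
33^2 ≡ 27 (mod 59)
33^4 ≡ 21 (mod 59)
33^8 ≡ 28 (mod 59)
33^16 ≡ 17 (mod 59)
33^29 = 33^(16+8+4+1) ≡ 58 (mod 59).
Result is 58 ≡ −1, so (-26/59) = −1.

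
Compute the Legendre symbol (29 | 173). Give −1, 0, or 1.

1

Euler's criterion: (29/173) ≡ 29^86 (mod 173).
29^2 ≡ 149 (mod 173)
29^4 ≡ 57 (mod 173)
29^8 ≡ 135 (mod 173)
29^16 ≡ 60 (mod 173)
29^32 ≡ 140 (mod 173)
29^64 ≡ 51 (mod 173)
29^86 = 29^(64+16+4+2) ≡ 1 (mod 173).
Result is 1, so (29/173) = 1.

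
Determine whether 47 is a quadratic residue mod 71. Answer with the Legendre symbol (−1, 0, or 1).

Reciprocity: 47 ≡ 3 and 71 ≡ 3 (mod 4), so (47/71) = −(71/47).
Reduce top mod 47: now compute (24/47).
Pull out 2^3: since 47 ≡ 7 (mod 8), (2/47) = +1, so (2/47)^3 = +1.
Reciprocity: 3 ≡ 3 and 47 ≡ 3 (mod 4), so (3/47) = −(47/3).
Reduce top mod 3: now compute (2/3).
Pull out 2: since 3 ≡ 3 (mod 8), (2/3) = -1.
Reached (1/3) = 1. Collecting the sign flips along the way, the symbol is -1.

-1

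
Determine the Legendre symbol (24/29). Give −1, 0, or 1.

1

Pull out 2^3: since 29 ≡ 5 (mod 8), (2/29) = -1, so (2/29)^3 = -1.
Reciprocity: 3 ≡ 3 and 29 ≡ 1 (mod 4), so (3/29) = +(29/3).
Reduce top mod 3: now compute (2/3).
Pull out 2: since 3 ≡ 3 (mod 8), (2/3) = -1.
Reached (1/3) = 1. Collecting the sign flips along the way, the symbol is +1.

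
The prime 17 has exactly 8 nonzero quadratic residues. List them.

Square k = 1,…,8 (k and 17−k give the same square):
1²=1, 2²=4, 3²=9, 4²=16, 5²≡8, 6²≡2, 7²≡15, 8²≡13 (mod 17).
So the quadratic residues mod 17 are {1, 2, 4, 8, 9, 13, 15, 16}.

1, 2, 4, 8, 9, 13, 15, 16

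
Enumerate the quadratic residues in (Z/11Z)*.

1,3,4,5,9

Square k = 1,…,5 (k and 11−k give the same square):
1²=1, 2²=4, 3²=9, 4²≡5, 5²≡3 (mod 11).
So the quadratic residues mod 11 are {1, 3, 4, 5, 9}.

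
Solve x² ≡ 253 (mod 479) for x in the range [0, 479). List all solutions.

166, 313

Since 479 ≡ 3 (mod 4), a square root of 253 is 253^((479+1)/4) = 253^120 mod 479.
Repeated squaring: 253^2≡302, 253^4≡194, 253^8≡274, 253^16≡352, 253^32≡322, 253^64≡220 (mod 479).
253^120 = 253^(64+32+16+8) ≡ 313 (mod 479).
Check: 313² = 97969 ≡ 253 (mod 479). The two roots are 166 and 313.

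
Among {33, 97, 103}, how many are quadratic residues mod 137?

1

(33/137) = -1 → non-residue.
(97/137) = -1 → non-residue.
(103/137) = +1 → QR.
Total quadratic residues among the 3: 1.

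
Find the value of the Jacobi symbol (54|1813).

-1

Pull out 2: since 1813 ≡ 5 (mod 8), (2/1813) = -1.
Reciprocity: 27 ≡ 3 and 1813 ≡ 1 (mod 4), so (27/1813) = +(1813/27).
Reduce top mod 27: now compute (4/27).
Pull out 2^2: since 27 ≡ 3 (mod 8), (2/27) = -1, so (2/27)^2 = +1.
Reached (1/27) = 1. Collecting the sign flips along the way, the symbol is -1.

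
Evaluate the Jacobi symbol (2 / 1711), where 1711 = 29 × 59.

Pull out 2: since 1711 ≡ 7 (mod 8), (2/1711) = +1.
Reached (1/1711) = 1. Collecting the sign flips along the way, the symbol is +1.

1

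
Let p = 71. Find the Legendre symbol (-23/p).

Euler's criterion: (-23/71) ≡ 48^35 (mod 71).
48^2 ≡ 32 (mod 71)
48^4 ≡ 30 (mod 71)
48^8 ≡ 48 (mod 71)
48^16 ≡ 32 (mod 71)
48^32 ≡ 30 (mod 71)
48^35 = 48^(32+2+1) ≡ 1 (mod 71).
Result is 1, so (-23/71) = 1.

1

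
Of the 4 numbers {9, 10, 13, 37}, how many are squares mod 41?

3

(9/41) = +1 → QR.
(10/41) = +1 → QR.
(13/41) = -1 → non-residue.
(37/41) = +1 → QR.
Total quadratic residues among the 4: 3.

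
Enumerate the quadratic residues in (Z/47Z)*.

Square k = 1,…,23 (k and 47−k give the same square):
1²=1, 2²=4, 3²=9, 4²=16, 5²=25, 6²=36, 7²≡2, 8²≡17, 9²≡34, 10²≡6, 11²≡27, 12²≡3, 13²≡28, 14²≡8, 15²≡37, 16²≡21, 17²≡7, 18²≡42, 19²≡32, 20²≡24, 21²≡18, 22²≡14, 23²≡12 (mod 47).
So the quadratic residues mod 47 are {1, 2, 3, 4, 6, 7, 8, 9, 12, 14, 16, 17, 18, 21, 24, 25, 27, 28, 32, 34, 36, 37, 42}.

1 2 3 4 6 7 8 9 12 14 16 17 18 21 24 25 27 28 32 34 36 37 42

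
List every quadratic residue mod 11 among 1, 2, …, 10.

1 3 4 5 9

Square k = 1,…,5 (k and 11−k give the same square):
1²=1, 2²=4, 3²=9, 4²≡5, 5²≡3 (mod 11).
So the quadratic residues mod 11 are {1, 3, 4, 5, 9}.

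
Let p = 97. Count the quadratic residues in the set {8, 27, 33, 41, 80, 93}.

4

(8/97) = +1 → QR.
(27/97) = +1 → QR.
(33/97) = +1 → QR.
(41/97) = -1 → non-residue.
(80/97) = -1 → non-residue.
(93/97) = +1 → QR.
Total quadratic residues among the 6: 4.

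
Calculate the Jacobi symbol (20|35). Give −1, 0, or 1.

0

Pull out 2^2: since 35 ≡ 3 (mod 8), (2/35) = -1, so (2/35)^2 = +1.
Reciprocity: 5 ≡ 1 and 35 ≡ 3 (mod 4), so (5/35) = +(35/5).
Reduce top mod 5: now compute (0/5).
Top reduces to 0: gcd > 1, so the symbol is 0.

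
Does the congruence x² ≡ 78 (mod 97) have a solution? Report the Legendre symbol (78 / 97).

Euler's criterion: (78/97) ≡ 78^48 (mod 97).
78^2 ≡ 70 (mod 97)
78^4 ≡ 50 (mod 97)
78^8 ≡ 75 (mod 97)
78^16 ≡ 96 (mod 97)
78^32 ≡ 1 (mod 97)
78^48 = 78^(32+16) ≡ 96 (mod 97).
Result is 96 ≡ −1, so (78/97) = −1.

-1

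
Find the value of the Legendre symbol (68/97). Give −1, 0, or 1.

Pull out 2^2: since 97 ≡ 1 (mod 8), (2/97) = +1, so (2/97)^2 = +1.
Reciprocity: 17 ≡ 1 and 97 ≡ 1 (mod 4), so (17/97) = +(97/17).
Reduce top mod 17: now compute (12/17).
Pull out 2^2: since 17 ≡ 1 (mod 8), (2/17) = +1, so (2/17)^2 = +1.
Reciprocity: 3 ≡ 3 and 17 ≡ 1 (mod 4), so (3/17) = +(17/3).
Reduce top mod 3: now compute (2/3).
Pull out 2: since 3 ≡ 3 (mod 8), (2/3) = -1.
Reached (1/3) = 1. Collecting the sign flips along the way, the symbol is -1.

-1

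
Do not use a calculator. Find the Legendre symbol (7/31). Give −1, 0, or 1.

Reciprocity: 7 ≡ 3 and 31 ≡ 3 (mod 4), so (7/31) = −(31/7).
Reduce top mod 7: now compute (3/7).
Reciprocity: 3 ≡ 3 and 7 ≡ 3 (mod 4), so (3/7) = −(7/3).
Reduce top mod 3: now compute (1/3).
Reached (1/3) = 1. Collecting the sign flips along the way, the symbol is +1.

1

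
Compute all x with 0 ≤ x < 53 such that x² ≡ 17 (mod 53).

53 ≡ 1 (mod 4), so we find a root by search.
Trying successive values, 21² = 441 ≡ 17 (mod 53). The other root is 53 − 21 = 32.

21, 32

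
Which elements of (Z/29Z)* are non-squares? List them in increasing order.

2 3 8 10 11 12 14 15 17 18 19 21 26 27

Square k = 1,…,14 (k and 29−k give the same square):
1²=1, 2²=4, 3²=9, 4²=16, 5²=25, 6²≡7, 7²≡20, 8²≡6, 9²≡23, 10²≡13, 11²≡5, 12²≡28, 13²≡24, 14²≡22 (mod 29).
The residues are {1, 4, 5, 6, 7, 9, 13, 16, 20, 22, 23, 24, 25, 28}; the non-residues are the remaining 14 nonzero classes.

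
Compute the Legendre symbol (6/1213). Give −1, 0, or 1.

Pull out 2: since 1213 ≡ 5 (mod 8), (2/1213) = -1.
Reciprocity: 3 ≡ 3 and 1213 ≡ 1 (mod 4), so (3/1213) = +(1213/3).
Reduce top mod 3: now compute (1/3).
Reached (1/3) = 1. Collecting the sign flips along the way, the symbol is -1.

-1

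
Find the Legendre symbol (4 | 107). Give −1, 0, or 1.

1

Pull out 2^2: since 107 ≡ 3 (mod 8), (2/107) = -1, so (2/107)^2 = +1.
Reached (1/107) = 1. Collecting the sign flips along the way, the symbol is +1.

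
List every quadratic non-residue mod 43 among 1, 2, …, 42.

2 3 5 7 8 12 18 19 20 22 26 27 28 29 30 32 33 34 37 39 42

Square k = 1,…,21 (k and 43−k give the same square):
1²=1, 2²=4, 3²=9, 4²=16, 5²=25, 6²=36, 7²≡6, 8²≡21, 9²≡38, 10²≡14, 11²≡35, 12²≡15, 13²≡40, 14²≡24, 15²≡10, 16²≡41, 17²≡31, 18²≡23, 19²≡17, 20²≡13, 21²≡11 (mod 43).
The residues are {1, 4, 6, 9, 10, 11, 13, 14, 15, 16, 17, 21, 23, 24, 25, 31, 35, 36, 38, 40, 41}; the non-residues are the remaining 21 nonzero classes.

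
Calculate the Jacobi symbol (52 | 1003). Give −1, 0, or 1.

-1

Pull out 2^2: since 1003 ≡ 3 (mod 8), (2/1003) = -1, so (2/1003)^2 = +1.
Reciprocity: 13 ≡ 1 and 1003 ≡ 3 (mod 4), so (13/1003) = +(1003/13).
Reduce top mod 13: now compute (2/13).
Pull out 2: since 13 ≡ 5 (mod 8), (2/13) = -1.
Reached (1/13) = 1. Collecting the sign flips along the way, the symbol is -1.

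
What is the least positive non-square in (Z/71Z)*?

7

(2/71) = +1, so 2 is a residue.
(3/71) = +1, so 3 is a residue.
(4/71) = +1, so 4 is a residue.
(5/71) = +1, so 5 is a residue.
(6/71) = +1, so 6 is a residue.
(7/71) = −1, so 7 is the smallest positive non-residue mod 71.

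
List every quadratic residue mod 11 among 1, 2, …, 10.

1, 3, 4, 5, 9

Square k = 1,…,5 (k and 11−k give the same square):
1²=1, 2²=4, 3²=9, 4²≡5, 5²≡3 (mod 11).
So the quadratic residues mod 11 are {1, 3, 4, 5, 9}.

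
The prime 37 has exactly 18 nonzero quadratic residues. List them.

Square k = 1,…,18 (k and 37−k give the same square):
1²=1, 2²=4, 3²=9, 4²=16, 5²=25, 6²=36, 7²≡12, 8²≡27, 9²≡7, 10²≡26, 11²≡10, 12²≡33, 13²≡21, 14²≡11, 15²≡3, 16²≡34, 17²≡30, 18²≡28 (mod 37).
So the quadratic residues mod 37 are {1, 3, 4, 7, 9, 10, 11, 12, 16, 21, 25, 26, 27, 28, 30, 33, 34, 36}.

1 3 4 7 9 10 11 12 16 21 25 26 27 28 30 33 34 36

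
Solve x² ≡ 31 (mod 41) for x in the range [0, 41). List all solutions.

20, 21

41 ≡ 1 (mod 4), so we find a root by search.
Trying successive values, 20² = 400 ≡ 31 (mod 41). The other root is 41 − 20 = 21.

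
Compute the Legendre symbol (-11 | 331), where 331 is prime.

1

First reduce: -11 ≡ 320 (mod 331).
Pull out 2^6: since 331 ≡ 3 (mod 8), (2/331) = -1, so (2/331)^6 = +1.
Reciprocity: 5 ≡ 1 and 331 ≡ 3 (mod 4), so (5/331) = +(331/5).
Reduce top mod 5: now compute (1/5).
Reached (1/5) = 1. Collecting the sign flips along the way, the symbol is +1.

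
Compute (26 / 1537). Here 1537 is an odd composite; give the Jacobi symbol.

Pull out 2: since 1537 ≡ 1 (mod 8), (2/1537) = +1.
Reciprocity: 13 ≡ 1 and 1537 ≡ 1 (mod 4), so (13/1537) = +(1537/13).
Reduce top mod 13: now compute (3/13).
Reciprocity: 3 ≡ 3 and 13 ≡ 1 (mod 4), so (3/13) = +(13/3).
Reduce top mod 3: now compute (1/3).
Reached (1/3) = 1. Collecting the sign flips along the way, the symbol is +1.

1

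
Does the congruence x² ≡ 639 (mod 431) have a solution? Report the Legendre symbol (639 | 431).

Euler's criterion: (639/431) ≡ 208^215 (mod 431).
208^2 ≡ 164 (mod 431)
208^4 ≡ 174 (mod 431)
208^8 ≡ 106 (mod 431)
208^16 ≡ 30 (mod 431)
208^32 ≡ 38 (mod 431)
208^64 ≡ 151 (mod 431)
208^128 ≡ 389 (mod 431)
208^215 = 208^(128+64+16+4+2+1) ≡ 430 (mod 431).
Result is 430 ≡ −1, so (639/431) = −1.

-1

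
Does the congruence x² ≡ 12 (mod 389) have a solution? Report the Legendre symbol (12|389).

Euler's criterion: (12/389) ≡ 12^194 (mod 389).
12^2 ≡ 144 (mod 389)
12^4 ≡ 119 (mod 389)
12^8 ≡ 157 (mod 389)
12^16 ≡ 142 (mod 389)
12^32 ≡ 325 (mod 389)
12^64 ≡ 206 (mod 389)
12^128 ≡ 35 (mod 389)
12^194 = 12^(128+64+2) ≡ 388 (mod 389).
Result is 388 ≡ −1, so (12/389) = −1.

-1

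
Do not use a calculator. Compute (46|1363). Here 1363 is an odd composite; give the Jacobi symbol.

Pull out 2: since 1363 ≡ 3 (mod 8), (2/1363) = -1.
Reciprocity: 23 ≡ 3 and 1363 ≡ 3 (mod 4), so (23/1363) = −(1363/23).
Reduce top mod 23: now compute (6/23).
Pull out 2: since 23 ≡ 7 (mod 8), (2/23) = +1.
Reciprocity: 3 ≡ 3 and 23 ≡ 3 (mod 4), so (3/23) = −(23/3).
Reduce top mod 3: now compute (2/3).
Pull out 2: since 3 ≡ 3 (mod 8), (2/3) = -1.
Reached (1/3) = 1. Collecting the sign flips along the way, the symbol is +1.

1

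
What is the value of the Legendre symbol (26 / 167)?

Pull out 2: since 167 ≡ 7 (mod 8), (2/167) = +1.
Reciprocity: 13 ≡ 1 and 167 ≡ 3 (mod 4), so (13/167) = +(167/13).
Reduce top mod 13: now compute (11/13).
Reciprocity: 11 ≡ 3 and 13 ≡ 1 (mod 4), so (11/13) = +(13/11).
Reduce top mod 11: now compute (2/11).
Pull out 2: since 11 ≡ 3 (mod 8), (2/11) = -1.
Reached (1/11) = 1. Collecting the sign flips along the way, the symbol is -1.

-1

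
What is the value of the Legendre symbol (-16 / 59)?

First reduce: -16 ≡ 43 (mod 59).
Reciprocity: 43 ≡ 3 and 59 ≡ 3 (mod 4), so (43/59) = −(59/43).
Reduce top mod 43: now compute (16/43).
Pull out 2^4: since 43 ≡ 3 (mod 8), (2/43) = -1, so (2/43)^4 = +1.
Reached (1/43) = 1. Collecting the sign flips along the way, the symbol is -1.

-1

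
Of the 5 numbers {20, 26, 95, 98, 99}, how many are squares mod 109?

(20/109) = +1 → QR.
(26/109) = +1 → QR.
(95/109) = -1 → non-residue.
(98/109) = -1 → non-residue.
(99/109) = -1 → non-residue.
Total quadratic residues among the 5: 2.

2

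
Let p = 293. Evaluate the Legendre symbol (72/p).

-1

Euler's criterion: (72/293) ≡ 72^146 (mod 293).
72^2 ≡ 203 (mod 293)
72^4 ≡ 189 (mod 293)
72^8 ≡ 268 (mod 293)
72^16 ≡ 39 (mod 293)
72^32 ≡ 56 (mod 293)
72^64 ≡ 206 (mod 293)
72^128 ≡ 244 (mod 293)
72^146 = 72^(128+16+2) ≡ 292 (mod 293).
Result is 292 ≡ −1, so (72/293) = −1.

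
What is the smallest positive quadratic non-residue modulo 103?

3

(2/103) = +1, so 2 is a residue.
(3/103) = −1, so 3 is the smallest positive non-residue mod 103.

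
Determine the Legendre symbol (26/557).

1

Pull out 2: since 557 ≡ 5 (mod 8), (2/557) = -1.
Reciprocity: 13 ≡ 1 and 557 ≡ 1 (mod 4), so (13/557) = +(557/13).
Reduce top mod 13: now compute (11/13).
Reciprocity: 11 ≡ 3 and 13 ≡ 1 (mod 4), so (11/13) = +(13/11).
Reduce top mod 11: now compute (2/11).
Pull out 2: since 11 ≡ 3 (mod 8), (2/11) = -1.
Reached (1/11) = 1. Collecting the sign flips along the way, the symbol is +1.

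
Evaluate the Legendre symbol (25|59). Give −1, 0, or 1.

1

Euler's criterion: (25/59) ≡ 25^29 (mod 59).
25^2 ≡ 35 (mod 59)
25^4 ≡ 45 (mod 59)
25^8 ≡ 19 (mod 59)
25^16 ≡ 7 (mod 59)
25^29 = 25^(16+8+4+1) ≡ 1 (mod 59).
Result is 1, so (25/59) = 1.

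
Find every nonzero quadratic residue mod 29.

Square k = 1,…,14 (k and 29−k give the same square):
1²=1, 2²=4, 3²=9, 4²=16, 5²=25, 6²≡7, 7²≡20, 8²≡6, 9²≡23, 10²≡13, 11²≡5, 12²≡28, 13²≡24, 14²≡22 (mod 29).
So the quadratic residues mod 29 are {1, 4, 5, 6, 7, 9, 13, 16, 20, 22, 23, 24, 25, 28}.

1, 4, 5, 6, 7, 9, 13, 16, 20, 22, 23, 24, 25, 28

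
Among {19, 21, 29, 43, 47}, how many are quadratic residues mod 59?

3

(19/59) = +1 → QR.
(21/59) = +1 → QR.
(29/59) = +1 → QR.
(43/59) = -1 → non-residue.
(47/59) = -1 → non-residue.
Total quadratic residues among the 5: 3.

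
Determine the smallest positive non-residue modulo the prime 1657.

(2/1657) = +1, so 2 is a residue.
(3/1657) = +1, so 3 is a residue.
(4/1657) = +1, so 4 is a residue.
(5/1657) = −1, so 5 is the smallest positive non-residue mod 1657.

5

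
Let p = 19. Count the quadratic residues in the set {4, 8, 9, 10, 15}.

2

(4/19) = +1 → QR.
(8/19) = -1 → non-residue.
(9/19) = +1 → QR.
(10/19) = -1 → non-residue.
(15/19) = -1 → non-residue.
Total quadratic residues among the 5: 2.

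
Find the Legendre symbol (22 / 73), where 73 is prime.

Euler's criterion: (22/73) ≡ 22^36 (mod 73).
22^2 ≡ 46 (mod 73)
22^4 ≡ 72 (mod 73)
22^8 ≡ 1 (mod 73)
22^16 ≡ 1 (mod 73)
22^32 ≡ 1 (mod 73)
22^36 = 22^(32+4) ≡ 72 (mod 73).
Result is 72 ≡ −1, so (22/73) = −1.

-1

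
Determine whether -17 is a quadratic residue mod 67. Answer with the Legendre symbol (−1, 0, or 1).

Euler's criterion: (-17/67) ≡ 50^33 (mod 67).
50^2 ≡ 21 (mod 67)
50^4 ≡ 39 (mod 67)
50^8 ≡ 47 (mod 67)
50^16 ≡ 65 (mod 67)
50^32 ≡ 4 (mod 67)
50^33 = 50^(32+1) ≡ 66 (mod 67).
Result is 66 ≡ −1, so (-17/67) = −1.

-1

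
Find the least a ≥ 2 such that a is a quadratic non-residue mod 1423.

3

(2/1423) = +1, so 2 is a residue.
(3/1423) = −1, so 3 is the smallest positive non-residue mod 1423.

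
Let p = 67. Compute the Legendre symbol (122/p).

First reduce: 122 ≡ 55 (mod 67).
Reciprocity: 55 ≡ 3 and 67 ≡ 3 (mod 4), so (55/67) = −(67/55).
Reduce top mod 55: now compute (12/55).
Pull out 2^2: since 55 ≡ 7 (mod 8), (2/55) = +1, so (2/55)^2 = +1.
Reciprocity: 3 ≡ 3 and 55 ≡ 3 (mod 4), so (3/55) = −(55/3).
Reduce top mod 3: now compute (1/3).
Reached (1/3) = 1. Collecting the sign flips along the way, the symbol is +1.

1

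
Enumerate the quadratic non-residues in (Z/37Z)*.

Square k = 1,…,18 (k and 37−k give the same square):
1²=1, 2²=4, 3²=9, 4²=16, 5²=25, 6²=36, 7²≡12, 8²≡27, 9²≡7, 10²≡26, 11²≡10, 12²≡33, 13²≡21, 14²≡11, 15²≡3, 16²≡34, 17²≡30, 18²≡28 (mod 37).
The residues are {1, 3, 4, 7, 9, 10, 11, 12, 16, 21, 25, 26, 27, 28, 30, 33, 34, 36}; the non-residues are the remaining 18 nonzero classes.

2 5 6 8 13 14 15 17 18 19 20 22 23 24 29 31 32 35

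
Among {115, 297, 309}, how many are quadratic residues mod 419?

1

(115/419) = +1 → QR.
(297/419) = -1 → non-residue.
(309/419) = -1 → non-residue.
Total quadratic residues among the 3: 1.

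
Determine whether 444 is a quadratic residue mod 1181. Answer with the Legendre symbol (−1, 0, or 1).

Pull out 2^2: since 1181 ≡ 5 (mod 8), (2/1181) = -1, so (2/1181)^2 = +1.
Reciprocity: 111 ≡ 3 and 1181 ≡ 1 (mod 4), so (111/1181) = +(1181/111).
Reduce top mod 111: now compute (71/111).
Reciprocity: 71 ≡ 3 and 111 ≡ 3 (mod 4), so (71/111) = −(111/71).
Reduce top mod 71: now compute (40/71).
Pull out 2^3: since 71 ≡ 7 (mod 8), (2/71) = +1, so (2/71)^3 = +1.
Reciprocity: 5 ≡ 1 and 71 ≡ 3 (mod 4), so (5/71) = +(71/5).
Reduce top mod 5: now compute (1/5).
Reached (1/5) = 1. Collecting the sign flips along the way, the symbol is -1.

-1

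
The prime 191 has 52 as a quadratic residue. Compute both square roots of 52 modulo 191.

Since 191 ≡ 3 (mod 4), a square root of 52 is 52^((191+1)/4) = 52^48 mod 191.
Repeated squaring: 52^2≡30, 52^4≡136, 52^8≡160, 52^16≡6, 52^32≡36 (mod 191).
52^48 = 52^(32+16) ≡ 25 (mod 191).
Check: 25² = 625 ≡ 52 (mod 191). The two roots are 25 and 166.

25, 166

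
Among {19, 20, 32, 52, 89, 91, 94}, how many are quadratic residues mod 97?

4

(19/97) = -1 → non-residue.
(20/97) = -1 → non-residue.
(32/97) = +1 → QR.
(52/97) = -1 → non-residue.
(89/97) = +1 → QR.
(91/97) = +1 → QR.
(94/97) = +1 → QR.
Total quadratic residues among the 7: 4.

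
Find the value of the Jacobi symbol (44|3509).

Pull out 2^2: since 3509 ≡ 5 (mod 8), (2/3509) = -1, so (2/3509)^2 = +1.
Reciprocity: 11 ≡ 3 and 3509 ≡ 1 (mod 4), so (11/3509) = +(3509/11).
Reduce top mod 11: now compute (0/11).
Top reduces to 0: gcd > 1, so the symbol is 0.

0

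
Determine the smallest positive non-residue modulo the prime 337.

5

(2/337) = +1, so 2 is a residue.
(3/337) = +1, so 3 is a residue.
(4/337) = +1, so 4 is a residue.
(5/337) = −1, so 5 is the smallest positive non-residue mod 337.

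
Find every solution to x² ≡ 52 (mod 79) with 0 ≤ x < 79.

17, 62

Since 79 ≡ 3 (mod 4), a square root of 52 is 52^((79+1)/4) = 52^20 mod 79.
Repeated squaring: 52^2≡18, 52^4≡8, 52^8≡64, 52^16≡67 (mod 79).
52^20 = 52^(16+4) ≡ 62 (mod 79).
Check: 62² = 3844 ≡ 52 (mod 79). The two roots are 17 and 62.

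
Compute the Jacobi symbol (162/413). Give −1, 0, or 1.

-1

Pull out 2: since 413 ≡ 5 (mod 8), (2/413) = -1.
Reciprocity: 81 ≡ 1 and 413 ≡ 1 (mod 4), so (81/413) = +(413/81).
Reduce top mod 81: now compute (8/81).
Pull out 2^3: since 81 ≡ 1 (mod 8), (2/81) = +1, so (2/81)^3 = +1.
Reached (1/81) = 1. Collecting the sign flips along the way, the symbol is -1.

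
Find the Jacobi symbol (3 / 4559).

1

Reciprocity: 3 ≡ 3 and 4559 ≡ 3 (mod 4), so (3/4559) = −(4559/3).
Reduce top mod 3: now compute (2/3).
Pull out 2: since 3 ≡ 3 (mod 8), (2/3) = -1.
Reached (1/3) = 1. Collecting the sign flips along the way, the symbol is +1.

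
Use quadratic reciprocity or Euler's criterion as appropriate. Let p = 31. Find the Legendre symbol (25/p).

Euler's criterion: (25/31) ≡ 25^15 (mod 31).
25^2 ≡ 5 (mod 31)
25^4 ≡ 25 (mod 31)
25^8 ≡ 5 (mod 31)
25^15 = 25^(8+4+2+1) ≡ 1 (mod 31).
Result is 1, so (25/31) = 1.

1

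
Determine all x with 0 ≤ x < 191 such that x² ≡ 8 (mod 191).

Since 191 ≡ 3 (mod 4), a square root of 8 is 8^((191+1)/4) = 8^48 mod 191.
Repeated squaring: 8^2≡64, 8^4≡85, 8^8≡158, 8^16≡134, 8^32≡2 (mod 191).
8^48 = 8^(32+16) ≡ 77 (mod 191).
Check: 77² = 5929 ≡ 8 (mod 191). The two roots are 77 and 114.

77, 114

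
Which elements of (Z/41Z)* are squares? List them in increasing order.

Square k = 1,…,20 (k and 41−k give the same square):
1²=1, 2²=4, 3²=9, 4²=16, 5²=25, 6²=36, 7²≡8, 8²≡23, 9²≡40, 10²≡18, 11²≡39, 12²≡21, 13²≡5, 14²≡32, 15²≡20, 16²≡10, 17²≡2, 18²≡37, 19²≡33, 20²≡31 (mod 41).
So the quadratic residues mod 41 are {1, 2, 4, 5, 8, 9, 10, 16, 18, 20, 21, 23, 25, 31, 32, 33, 36, 37, 39, 40}.

1, 2, 4, 5, 8, 9, 10, 16, 18, 20, 21, 23, 25, 31, 32, 33, 36, 37, 39, 40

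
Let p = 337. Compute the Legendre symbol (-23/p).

-1

Euler's criterion: (-23/337) ≡ 314^168 (mod 337).
314^2 ≡ 192 (mod 337)
314^4 ≡ 131 (mod 337)
314^8 ≡ 311 (mod 337)
314^16 ≡ 2 (mod 337)
314^32 ≡ 4 (mod 337)
314^64 ≡ 16 (mod 337)
314^128 ≡ 256 (mod 337)
314^168 = 314^(128+32+8) ≡ 336 (mod 337).
Result is 336 ≡ −1, so (-23/337) = −1.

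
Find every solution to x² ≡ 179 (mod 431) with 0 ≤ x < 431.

67, 364

Since 431 ≡ 3 (mod 4), a square root of 179 is 179^((431+1)/4) = 179^108 mod 431.
Repeated squaring: 179^2≡147, 179^4≡59, 179^8≡33, 179^16≡227, 179^32≡240, 179^64≡277 (mod 431).
179^108 = 179^(64+32+8+4) ≡ 364 (mod 431).
Check: 364² = 132496 ≡ 179 (mod 431). The two roots are 67 and 364.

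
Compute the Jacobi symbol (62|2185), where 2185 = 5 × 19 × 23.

Pull out 2: since 2185 ≡ 1 (mod 8), (2/2185) = +1.
Reciprocity: 31 ≡ 3 and 2185 ≡ 1 (mod 4), so (31/2185) = +(2185/31).
Reduce top mod 31: now compute (15/31).
Reciprocity: 15 ≡ 3 and 31 ≡ 3 (mod 4), so (15/31) = −(31/15).
Reduce top mod 15: now compute (1/15).
Reached (1/15) = 1. Collecting the sign flips along the way, the symbol is -1.

-1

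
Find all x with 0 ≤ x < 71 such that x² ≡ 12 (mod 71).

Since 71 ≡ 3 (mod 4), a square root of 12 is 12^((71+1)/4) = 12^18 mod 71.
Repeated squaring: 12^2≡2, 12^4≡4, 12^8≡16, 12^16≡43 (mod 71).
12^18 = 12^(16+2) ≡ 15 (mod 71).
Check: 15² = 225 ≡ 12 (mod 71). The two roots are 15 and 56.

15, 56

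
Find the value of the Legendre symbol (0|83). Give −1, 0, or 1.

Top reduces to 0: gcd > 1, so the symbol is 0.

0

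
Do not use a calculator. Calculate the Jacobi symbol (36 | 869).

Pull out 2^2: since 869 ≡ 5 (mod 8), (2/869) = -1, so (2/869)^2 = +1.
Reciprocity: 9 ≡ 1 and 869 ≡ 1 (mod 4), so (9/869) = +(869/9).
Reduce top mod 9: now compute (5/9).
Reciprocity: 5 ≡ 1 and 9 ≡ 1 (mod 4), so (5/9) = +(9/5).
Reduce top mod 5: now compute (4/5).
Pull out 2^2: since 5 ≡ 5 (mod 8), (2/5) = -1, so (2/5)^2 = +1.
Reached (1/5) = 1. Collecting the sign flips along the way, the symbol is +1.

1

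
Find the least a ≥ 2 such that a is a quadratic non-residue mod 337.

(2/337) = +1, so 2 is a residue.
(3/337) = +1, so 3 is a residue.
(4/337) = +1, so 4 is a residue.
(5/337) = −1, so 5 is the smallest positive non-residue mod 337.

5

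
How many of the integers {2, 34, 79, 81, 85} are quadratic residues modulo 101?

(2/101) = -1 → non-residue.
(34/101) = -1 → non-residue.
(79/101) = +1 → QR.
(81/101) = +1 → QR.
(85/101) = +1 → QR.
Total quadratic residues among the 5: 3.

3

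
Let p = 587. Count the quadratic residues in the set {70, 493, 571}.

(70/587) = +1 → QR.
(493/587) = +1 → QR.
(571/587) = -1 → non-residue.
Total quadratic residues among the 3: 2.

2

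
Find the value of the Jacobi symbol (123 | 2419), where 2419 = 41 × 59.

0

Reciprocity: 123 ≡ 3 and 2419 ≡ 3 (mod 4), so (123/2419) = −(2419/123).
Reduce top mod 123: now compute (82/123).
Pull out 2: since 123 ≡ 3 (mod 8), (2/123) = -1.
Reciprocity: 41 ≡ 1 and 123 ≡ 3 (mod 4), so (41/123) = +(123/41).
Reduce top mod 41: now compute (0/41).
Top reduces to 0: gcd > 1, so the symbol is 0.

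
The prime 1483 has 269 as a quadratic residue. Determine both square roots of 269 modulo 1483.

173, 1310

Since 1483 ≡ 3 (mod 4), a square root of 269 is 269^((1483+1)/4) = 269^371 mod 1483.
Repeated squaring: 269^2≡1177, 269^4≡207, 269^8≡1325, 269^16≡1236, 269^32≡206, 269^64≡912, 269^128≡1264, 269^256≡505 (mod 1483).
269^371 = 269^(256+64+32+16+2+1) ≡ 1310 (mod 1483).
Check: 1310² = 1716100 ≡ 269 (mod 1483). The two roots are 173 and 1310.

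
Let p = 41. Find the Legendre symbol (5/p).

Reciprocity: 5 ≡ 1 and 41 ≡ 1 (mod 4), so (5/41) = +(41/5).
Reduce top mod 5: now compute (1/5).
Reached (1/5) = 1. Collecting the sign flips along the way, the symbol is +1.

1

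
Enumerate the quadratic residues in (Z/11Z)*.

1 3 4 5 9

Square k = 1,…,5 (k and 11−k give the same square):
1²=1, 2²=4, 3²=9, 4²≡5, 5²≡3 (mod 11).
So the quadratic residues mod 11 are {1, 3, 4, 5, 9}.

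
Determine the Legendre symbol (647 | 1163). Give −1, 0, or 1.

-1

Reciprocity: 647 ≡ 3 and 1163 ≡ 3 (mod 4), so (647/1163) = −(1163/647).
Reduce top mod 647: now compute (516/647).
Pull out 2^2: since 647 ≡ 7 (mod 8), (2/647) = +1, so (2/647)^2 = +1.
Reciprocity: 129 ≡ 1 and 647 ≡ 3 (mod 4), so (129/647) = +(647/129).
Reduce top mod 129: now compute (2/129).
Pull out 2: since 129 ≡ 1 (mod 8), (2/129) = +1.
Reached (1/129) = 1. Collecting the sign flips along the way, the symbol is -1.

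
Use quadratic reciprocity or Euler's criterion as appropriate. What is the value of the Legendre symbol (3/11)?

Reciprocity: 3 ≡ 3 and 11 ≡ 3 (mod 4), so (3/11) = −(11/3).
Reduce top mod 3: now compute (2/3).
Pull out 2: since 3 ≡ 3 (mod 8), (2/3) = -1.
Reached (1/3) = 1. Collecting the sign flips along the way, the symbol is +1.

1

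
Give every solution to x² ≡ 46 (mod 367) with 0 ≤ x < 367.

72, 295

Since 367 ≡ 3 (mod 4), a square root of 46 is 46^((367+1)/4) = 46^92 mod 367.
Repeated squaring: 46^2≡281, 46^4≡56, 46^8≡200, 46^16≡364, 46^32≡9, 46^64≡81 (mod 367).
46^92 = 46^(64+16+8+4) ≡ 72 (mod 367).
Check: 72² = 5184 ≡ 46 (mod 367). The two roots are 72 and 295.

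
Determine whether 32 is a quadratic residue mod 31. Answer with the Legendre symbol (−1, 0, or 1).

1

First reduce: 32 ≡ 1 (mod 31).
Reached (1/31) = 1. Collecting the sign flips along the way, the symbol is +1.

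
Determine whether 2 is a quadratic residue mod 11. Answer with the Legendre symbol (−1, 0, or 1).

Euler's criterion: (2/11) ≡ 2^5 (mod 11).
2^2 ≡ 4 (mod 11)
2^4 ≡ 5 (mod 11)
2^5 = 2^(4+1) ≡ 10 (mod 11).
Result is 10 ≡ −1, so (2/11) = −1.

-1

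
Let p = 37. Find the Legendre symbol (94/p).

First reduce: 94 ≡ 20 (mod 37).
Pull out 2^2: since 37 ≡ 5 (mod 8), (2/37) = -1, so (2/37)^2 = +1.
Reciprocity: 5 ≡ 1 and 37 ≡ 1 (mod 4), so (5/37) = +(37/5).
Reduce top mod 5: now compute (2/5).
Pull out 2: since 5 ≡ 5 (mod 8), (2/5) = -1.
Reached (1/5) = 1. Collecting the sign flips along the way, the symbol is -1.

-1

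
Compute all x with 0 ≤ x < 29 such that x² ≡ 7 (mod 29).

6, 23

29 ≡ 1 (mod 4), so we find a root by search.
Trying successive values, 6² = 36 ≡ 7 (mod 29). The other root is 29 − 6 = 23.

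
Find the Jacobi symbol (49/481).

1

Reciprocity: 49 ≡ 1 and 481 ≡ 1 (mod 4), so (49/481) = +(481/49).
Reduce top mod 49: now compute (40/49).
Pull out 2^3: since 49 ≡ 1 (mod 8), (2/49) = +1, so (2/49)^3 = +1.
Reciprocity: 5 ≡ 1 and 49 ≡ 1 (mod 4), so (5/49) = +(49/5).
Reduce top mod 5: now compute (4/5).
Pull out 2^2: since 5 ≡ 5 (mod 8), (2/5) = -1, so (2/5)^2 = +1.
Reached (1/5) = 1. Collecting the sign flips along the way, the symbol is +1.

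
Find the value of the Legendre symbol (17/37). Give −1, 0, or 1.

Reciprocity: 17 ≡ 1 and 37 ≡ 1 (mod 4), so (17/37) = +(37/17).
Reduce top mod 17: now compute (3/17).
Reciprocity: 3 ≡ 3 and 17 ≡ 1 (mod 4), so (3/17) = +(17/3).
Reduce top mod 3: now compute (2/3).
Pull out 2: since 3 ≡ 3 (mod 8), (2/3) = -1.
Reached (1/3) = 1. Collecting the sign flips along the way, the symbol is -1.

-1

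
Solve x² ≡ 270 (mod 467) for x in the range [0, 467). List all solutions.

Since 467 ≡ 3 (mod 4), a square root of 270 is 270^((467+1)/4) = 270^117 mod 467.
Repeated squaring: 270^2≡48, 270^4≡436, 270^8≡27, 270^16≡262, 270^32≡462, 270^64≡25 (mod 467).
270^117 = 270^(64+32+16+4+1) ≡ 175 (mod 467).
Check: 175² = 30625 ≡ 270 (mod 467). The two roots are 175 and 292.

175, 292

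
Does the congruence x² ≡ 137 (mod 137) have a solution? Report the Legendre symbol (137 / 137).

First reduce: 137 ≡ 0 (mod 137).
Top reduces to 0: gcd > 1, so the symbol is 0.

0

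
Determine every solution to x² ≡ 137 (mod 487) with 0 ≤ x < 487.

Since 487 ≡ 3 (mod 4), a square root of 137 is 137^((487+1)/4) = 137^122 mod 487.
Repeated squaring: 137^2≡263, 137^4≡15, 137^8≡225, 137^16≡464, 137^32≡42, 137^64≡303 (mod 487).
137^122 = 137^(64+32+16+8+2) ≡ 194 (mod 487).
Check: 194² = 37636 ≡ 137 (mod 487). The two roots are 194 and 293.

194, 293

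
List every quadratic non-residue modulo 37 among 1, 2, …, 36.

Square k = 1,…,18 (k and 37−k give the same square):
1²=1, 2²=4, 3²=9, 4²=16, 5²=25, 6²=36, 7²≡12, 8²≡27, 9²≡7, 10²≡26, 11²≡10, 12²≡33, 13²≡21, 14²≡11, 15²≡3, 16²≡34, 17²≡30, 18²≡28 (mod 37).
The residues are {1, 3, 4, 7, 9, 10, 11, 12, 16, 21, 25, 26, 27, 28, 30, 33, 34, 36}; the non-residues are the remaining 18 nonzero classes.

2 5 6 8 13 14 15 17 18 19 20 22 23 24 29 31 32 35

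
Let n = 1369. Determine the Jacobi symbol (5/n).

1

Reciprocity: 5 ≡ 1 and 1369 ≡ 1 (mod 4), so (5/1369) = +(1369/5).
Reduce top mod 5: now compute (4/5).
Pull out 2^2: since 5 ≡ 5 (mod 8), (2/5) = -1, so (2/5)^2 = +1.
Reached (1/5) = 1. Collecting the sign flips along the way, the symbol is +1.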